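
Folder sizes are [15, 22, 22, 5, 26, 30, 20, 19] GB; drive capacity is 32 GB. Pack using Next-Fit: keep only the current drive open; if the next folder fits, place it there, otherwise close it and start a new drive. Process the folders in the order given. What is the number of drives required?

7 drives

15 GB → drive 1 (remaining 17 GB)
22 GB → drive 2 (remaining 10 GB)
22 GB → drive 3 (remaining 10 GB)
5 GB → drive 3 (remaining 5 GB)
26 GB → drive 4 (remaining 6 GB)
30 GB → drive 5 (remaining 2 GB)
20 GB → drive 6 (remaining 12 GB)
19 GB → drive 7 (remaining 13 GB)
Final drives: [15] [22] [22,5] [26] [30] [20] [19].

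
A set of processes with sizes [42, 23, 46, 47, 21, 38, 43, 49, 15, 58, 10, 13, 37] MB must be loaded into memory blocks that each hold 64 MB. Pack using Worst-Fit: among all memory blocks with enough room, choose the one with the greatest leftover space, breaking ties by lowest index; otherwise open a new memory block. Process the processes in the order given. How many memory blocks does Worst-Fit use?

42 MB → memory block 1 (remaining 22 MB)
23 MB → memory block 2 (remaining 41 MB)
46 MB → memory block 3 (remaining 18 MB)
47 MB → memory block 4 (remaining 17 MB)
21 MB → memory block 2 (remaining 20 MB)
38 MB → memory block 5 (remaining 26 MB)
43 MB → memory block 6 (remaining 21 MB)
49 MB → memory block 7 (remaining 15 MB)
15 MB → memory block 5 (remaining 11 MB)
58 MB → memory block 8 (remaining 6 MB)
10 MB → memory block 1 (remaining 12 MB)
13 MB → memory block 6 (remaining 8 MB)
37 MB → memory block 9 (remaining 27 MB)

9 memory blocks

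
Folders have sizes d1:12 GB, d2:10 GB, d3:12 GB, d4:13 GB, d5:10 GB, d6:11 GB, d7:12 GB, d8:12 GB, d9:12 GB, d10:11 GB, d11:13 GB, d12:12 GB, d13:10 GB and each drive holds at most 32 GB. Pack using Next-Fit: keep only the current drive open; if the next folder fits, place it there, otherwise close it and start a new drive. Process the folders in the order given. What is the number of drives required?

Put d1 (12 GB) in drive 1; 20 GB remain.
Put d2 (10 GB) in drive 1; 10 GB remain.
Put d3 (12 GB) in drive 2; 20 GB remain.
Put d4 (13 GB) in drive 2; 7 GB remain.
Put d5 (10 GB) in drive 3; 22 GB remain.
Put d6 (11 GB) in drive 3; 11 GB remain.
Put d7 (12 GB) in drive 4; 20 GB remain.
Put d8 (12 GB) in drive 4; 8 GB remain.
Put d9 (12 GB) in drive 5; 20 GB remain.
Put d10 (11 GB) in drive 5; 9 GB remain.
Put d11 (13 GB) in drive 6; 19 GB remain.
Put d12 (12 GB) in drive 6; 7 GB remain.
Put d13 (10 GB) in drive 7; 22 GB remain.
Final drives: [12,10] [12,13] [10,11] [12,12] [12,11] [13,12] [10].

7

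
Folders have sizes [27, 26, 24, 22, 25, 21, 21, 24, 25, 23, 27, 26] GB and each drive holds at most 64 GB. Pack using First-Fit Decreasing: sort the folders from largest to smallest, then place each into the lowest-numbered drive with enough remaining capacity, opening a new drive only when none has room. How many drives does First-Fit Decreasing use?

Sorted descending: 27, 27, 26, 26, 25, 25, 24, 24, 23, 22, 21, 21.
27 GB → drive 1 (remaining 37 GB)
27 GB → drive 1 (remaining 10 GB)
26 GB → drive 2 (remaining 38 GB)
26 GB → drive 2 (remaining 12 GB)
25 GB → drive 3 (remaining 39 GB)
25 GB → drive 3 (remaining 14 GB)
24 GB → drive 4 (remaining 40 GB)
24 GB → drive 4 (remaining 16 GB)
23 GB → drive 5 (remaining 41 GB)
22 GB → drive 5 (remaining 19 GB)
21 GB → drive 6 (remaining 43 GB)
21 GB → drive 6 (remaining 22 GB)

6 drives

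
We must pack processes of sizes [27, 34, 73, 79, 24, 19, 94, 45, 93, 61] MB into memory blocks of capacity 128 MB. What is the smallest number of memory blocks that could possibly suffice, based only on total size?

Total size = 27 + 34 + 73 + 79 + 24 + 19 + 94 + 45 + 93 + 61 = 549 MB.
⌈549 / 128⌉ = 5.

5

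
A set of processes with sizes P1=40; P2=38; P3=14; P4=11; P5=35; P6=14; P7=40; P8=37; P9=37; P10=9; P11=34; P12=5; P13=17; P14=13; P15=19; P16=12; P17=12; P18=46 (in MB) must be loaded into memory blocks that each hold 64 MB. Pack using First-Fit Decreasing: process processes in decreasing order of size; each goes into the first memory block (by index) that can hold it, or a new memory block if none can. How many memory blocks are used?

8

Sorted descending: 46, 40, 40, 38, 37, 37, 35, 34, 19, 17, 14, 14, 13, 12, 12, 11, 9, 5.
memory block 1: place 46 MB, 18 MB left
memory block 2: place 40 MB, 24 MB left
memory block 3: place 40 MB, 24 MB left
memory block 4: place 38 MB, 26 MB left
memory block 5: place 37 MB, 27 MB left
memory block 6: place 37 MB, 27 MB left
memory block 7: place 35 MB, 29 MB left
memory block 8: place 34 MB, 30 MB left
memory block 2: place 19 MB, 5 MB left
memory block 1: place 17 MB, 1 MB left
memory block 3: place 14 MB, 10 MB left
memory block 4: place 14 MB, 12 MB left
memory block 5: place 13 MB, 14 MB left
memory block 4: place 12 MB, 0 MB left
memory block 5: place 12 MB, 2 MB left
memory block 6: place 11 MB, 16 MB left
memory block 3: place 9 MB, 1 MB left
memory block 2: place 5 MB, 0 MB left
Final memory blocks: [46,17] [40,19,5] [40,14,9] [38,14,12] [37,13,12] [37,11] [35] [34].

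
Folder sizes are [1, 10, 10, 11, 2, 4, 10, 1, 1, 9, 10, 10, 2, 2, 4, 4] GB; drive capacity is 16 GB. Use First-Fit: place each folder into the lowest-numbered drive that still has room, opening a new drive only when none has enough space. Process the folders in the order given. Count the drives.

7 drives

1 GB → drive 1 (remaining 15 GB)
10 GB → drive 1 (remaining 5 GB)
10 GB → drive 2 (remaining 6 GB)
11 GB → drive 3 (remaining 5 GB)
2 GB → drive 1 (remaining 3 GB)
4 GB → drive 2 (remaining 2 GB)
10 GB → drive 4 (remaining 6 GB)
1 GB → drive 1 (remaining 2 GB)
1 GB → drive 1 (remaining 1 GB)
9 GB → drive 5 (remaining 7 GB)
10 GB → drive 6 (remaining 6 GB)
10 GB → drive 7 (remaining 6 GB)
2 GB → drive 2 (remaining 0 GB)
2 GB → drive 3 (remaining 3 GB)
4 GB → drive 4 (remaining 2 GB)
4 GB → drive 5 (remaining 3 GB)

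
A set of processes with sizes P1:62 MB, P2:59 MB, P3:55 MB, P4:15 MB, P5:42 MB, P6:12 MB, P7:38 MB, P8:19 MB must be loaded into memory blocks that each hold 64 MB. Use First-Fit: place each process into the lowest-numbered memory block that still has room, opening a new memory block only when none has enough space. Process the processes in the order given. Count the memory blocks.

Put P1 (62 MB) in memory block 1; 2 MB remain.
Put P2 (59 MB) in memory block 2; 5 MB remain.
Put P3 (55 MB) in memory block 3; 9 MB remain.
Put P4 (15 MB) in memory block 4; 49 MB remain.
Put P5 (42 MB) in memory block 4; 7 MB remain.
Put P6 (12 MB) in memory block 5; 52 MB remain.
Put P7 (38 MB) in memory block 5; 14 MB remain.
Put P8 (19 MB) in memory block 6; 45 MB remain.

6 memory blocks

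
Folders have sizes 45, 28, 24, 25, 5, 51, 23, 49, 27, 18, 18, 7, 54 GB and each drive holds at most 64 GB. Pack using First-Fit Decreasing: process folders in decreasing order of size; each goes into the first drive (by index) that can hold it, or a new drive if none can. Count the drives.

7

Sorted descending: 54, 51, 49, 45, 28, 27, 25, 24, 23, 18, 18, 7, 5.
Put 54 GB in drive 1; 10 GB remain.
Put 51 GB in drive 2; 13 GB remain.
Put 49 GB in drive 3; 15 GB remain.
Put 45 GB in drive 4; 19 GB remain.
Put 28 GB in drive 5; 36 GB remain.
Put 27 GB in drive 5; 9 GB remain.
Put 25 GB in drive 6; 39 GB remain.
Put 24 GB in drive 6; 15 GB remain.
Put 23 GB in drive 7; 41 GB remain.
Put 18 GB in drive 4; 1 GB remain.
Put 18 GB in drive 7; 23 GB remain.
Put 7 GB in drive 1; 3 GB remain.
Put 5 GB in drive 2; 8 GB remain.
Final drives: [54,7] [51,5] [49] [45,18] [28,27] [25,24] [23,18].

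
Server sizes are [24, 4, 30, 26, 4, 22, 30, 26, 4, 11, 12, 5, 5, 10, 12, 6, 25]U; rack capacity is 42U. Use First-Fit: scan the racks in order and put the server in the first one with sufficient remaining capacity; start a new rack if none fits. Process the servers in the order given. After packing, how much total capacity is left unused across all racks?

Put 24U in rack 1; 18U remain.
Put 4U in rack 1; 14U remain.
Put 30U in rack 2; 12U remain.
Put 26U in rack 3; 16U remain.
Put 4U in rack 1; 10U remain.
Put 22U in rack 4; 20U remain.
Put 30U in rack 5; 12U remain.
Put 26U in rack 6; 16U remain.
Put 4U in rack 1; 6U remain.
Put 11U in rack 2; 1U remain.
Put 12U in rack 3; 4U remain.
Put 5U in rack 1; 1U remain.
Put 5U in rack 4; 15U remain.
Put 10U in rack 4; 5U remain.
Put 12U in rack 5; 0U remain.
Put 6U in rack 6; 10U remain.
Put 25U in rack 7; 17U remain.
7 racks × 42U = 294U; used 256U; unused 38U.

38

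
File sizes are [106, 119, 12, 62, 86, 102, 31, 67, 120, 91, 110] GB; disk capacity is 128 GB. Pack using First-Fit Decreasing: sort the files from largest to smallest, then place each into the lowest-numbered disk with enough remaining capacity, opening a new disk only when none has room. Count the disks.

9

Sorted descending: 120, 119, 110, 106, 102, 91, 86, 67, 62, 31, 12.
Put 120 GB in disk 1; 8 GB remain.
Put 119 GB in disk 2; 9 GB remain.
Put 110 GB in disk 3; 18 GB remain.
Put 106 GB in disk 4; 22 GB remain.
Put 102 GB in disk 5; 26 GB remain.
Put 91 GB in disk 6; 37 GB remain.
Put 86 GB in disk 7; 42 GB remain.
Put 67 GB in disk 8; 61 GB remain.
Put 62 GB in disk 9; 66 GB remain.
Put 31 GB in disk 6; 6 GB remain.
Put 12 GB in disk 3; 6 GB remain.
Final disks: [120] [119] [110,12] [106] [102] [91,31] [86] [67] [62].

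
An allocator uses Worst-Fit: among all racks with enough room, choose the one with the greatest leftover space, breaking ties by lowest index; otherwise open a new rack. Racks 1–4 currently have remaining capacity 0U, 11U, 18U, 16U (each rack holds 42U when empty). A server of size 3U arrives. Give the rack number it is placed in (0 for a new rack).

Racks with room: rack 2 (11U), rack 3 (18U), rack 4 (16U).
Most room is rack 3 with 18U free.

3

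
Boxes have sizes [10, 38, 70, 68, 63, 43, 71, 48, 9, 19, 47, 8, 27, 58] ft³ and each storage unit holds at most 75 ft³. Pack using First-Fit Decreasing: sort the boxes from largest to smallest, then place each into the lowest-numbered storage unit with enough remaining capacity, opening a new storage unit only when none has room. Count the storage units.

9 storage units

Sorted descending: 71, 70, 68, 63, 58, 48, 47, 43, 38, 27, 19, 10, 9, 8.
Put 71 ft³ in storage unit 1; 4 ft³ remain.
Put 70 ft³ in storage unit 2; 5 ft³ remain.
Put 68 ft³ in storage unit 3; 7 ft³ remain.
Put 63 ft³ in storage unit 4; 12 ft³ remain.
Put 58 ft³ in storage unit 5; 17 ft³ remain.
Put 48 ft³ in storage unit 6; 27 ft³ remain.
Put 47 ft³ in storage unit 7; 28 ft³ remain.
Put 43 ft³ in storage unit 8; 32 ft³ remain.
Put 38 ft³ in storage unit 9; 37 ft³ remain.
Put 27 ft³ in storage unit 6; 0 ft³ remain.
Put 19 ft³ in storage unit 7; 9 ft³ remain.
Put 10 ft³ in storage unit 4; 2 ft³ remain.
Put 9 ft³ in storage unit 5; 8 ft³ remain.
Put 8 ft³ in storage unit 5; 0 ft³ remain.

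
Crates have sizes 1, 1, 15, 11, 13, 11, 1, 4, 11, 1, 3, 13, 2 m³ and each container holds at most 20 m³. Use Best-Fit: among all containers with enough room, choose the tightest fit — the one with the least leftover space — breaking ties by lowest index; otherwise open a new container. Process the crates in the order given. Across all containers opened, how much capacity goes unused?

33

Put 1 m³ in container 1; 19 m³ remain.
Put 1 m³ in container 1; 18 m³ remain.
Put 15 m³ in container 1; 3 m³ remain.
Put 11 m³ in container 2; 9 m³ remain.
Put 13 m³ in container 3; 7 m³ remain.
Put 11 m³ in container 4; 9 m³ remain.
Put 1 m³ in container 1; 2 m³ remain.
Put 4 m³ in container 3; 3 m³ remain.
Put 11 m³ in container 5; 9 m³ remain.
Put 1 m³ in container 1; 1 m³ remain.
Put 3 m³ in container 3; 0 m³ remain.
Put 13 m³ in container 6; 7 m³ remain.
Put 2 m³ in container 6; 5 m³ remain.
6 containers × 20 m³ = 120 m³; used 87 m³; unused 33 m³.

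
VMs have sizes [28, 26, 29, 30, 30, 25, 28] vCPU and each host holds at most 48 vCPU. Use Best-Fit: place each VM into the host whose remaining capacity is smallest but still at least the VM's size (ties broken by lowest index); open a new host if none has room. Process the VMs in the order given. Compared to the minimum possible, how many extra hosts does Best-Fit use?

Best-Fit: [28] [26] [29] [30] [30] [25] [28] → 7 hosts.
7 VMs exceed 24 vCPU (half the capacity), and no two of those can share a host, so at least 7 hosts are needed.
So 7 is already optimal.

0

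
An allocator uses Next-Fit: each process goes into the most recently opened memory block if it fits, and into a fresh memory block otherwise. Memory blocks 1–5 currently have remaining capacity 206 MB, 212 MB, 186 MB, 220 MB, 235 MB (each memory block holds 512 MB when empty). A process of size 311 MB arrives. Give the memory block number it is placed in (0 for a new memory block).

0

Next-Fit only looks at memory block 5, which has 235 MB free.
311 MB does not fit, so a new memory block is opened.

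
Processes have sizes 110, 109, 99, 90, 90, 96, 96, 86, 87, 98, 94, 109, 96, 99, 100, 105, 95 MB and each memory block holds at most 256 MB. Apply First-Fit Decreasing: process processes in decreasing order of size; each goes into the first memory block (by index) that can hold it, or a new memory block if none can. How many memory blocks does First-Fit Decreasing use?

Sorted descending: 110, 109, 109, 105, 100, 99, 99, 98, 96, 96, 96, 95, 94, 90, 90, 87, 86.
110 MB → memory block 1 (remaining 146 MB)
109 MB → memory block 1 (remaining 37 MB)
109 MB → memory block 2 (remaining 147 MB)
105 MB → memory block 2 (remaining 42 MB)
100 MB → memory block 3 (remaining 156 MB)
99 MB → memory block 3 (remaining 57 MB)
99 MB → memory block 4 (remaining 157 MB)
98 MB → memory block 4 (remaining 59 MB)
96 MB → memory block 5 (remaining 160 MB)
96 MB → memory block 5 (remaining 64 MB)
96 MB → memory block 6 (remaining 160 MB)
95 MB → memory block 6 (remaining 65 MB)
94 MB → memory block 7 (remaining 162 MB)
90 MB → memory block 7 (remaining 72 MB)
90 MB → memory block 8 (remaining 166 MB)
87 MB → memory block 8 (remaining 79 MB)
86 MB → memory block 9 (remaining 170 MB)
Final memory blocks: [110,109] [109,105] [100,99] [99,98] [96,96] [96,95] [94,90] [90,87] [86].

9 memory blocks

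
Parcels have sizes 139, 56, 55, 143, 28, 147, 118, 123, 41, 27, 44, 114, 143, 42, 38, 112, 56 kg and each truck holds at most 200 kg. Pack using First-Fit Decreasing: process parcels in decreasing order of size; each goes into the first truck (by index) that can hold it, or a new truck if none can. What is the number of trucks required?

8

Sorted descending: 147, 143, 143, 139, 123, 118, 114, 112, 56, 56, 55, 44, 42, 41, 38, 28, 27.
truck 1: place 147 kg, 53 kg left
truck 2: place 143 kg, 57 kg left
truck 3: place 143 kg, 57 kg left
truck 4: place 139 kg, 61 kg left
truck 5: place 123 kg, 77 kg left
truck 6: place 118 kg, 82 kg left
truck 7: place 114 kg, 86 kg left
truck 8: place 112 kg, 88 kg left
truck 2: place 56 kg, 1 kg left
truck 3: place 56 kg, 1 kg left
truck 4: place 55 kg, 6 kg left
truck 1: place 44 kg, 9 kg left
truck 5: place 42 kg, 35 kg left
truck 6: place 41 kg, 41 kg left
truck 6: place 38 kg, 3 kg left
truck 5: place 28 kg, 7 kg left
truck 7: place 27 kg, 59 kg left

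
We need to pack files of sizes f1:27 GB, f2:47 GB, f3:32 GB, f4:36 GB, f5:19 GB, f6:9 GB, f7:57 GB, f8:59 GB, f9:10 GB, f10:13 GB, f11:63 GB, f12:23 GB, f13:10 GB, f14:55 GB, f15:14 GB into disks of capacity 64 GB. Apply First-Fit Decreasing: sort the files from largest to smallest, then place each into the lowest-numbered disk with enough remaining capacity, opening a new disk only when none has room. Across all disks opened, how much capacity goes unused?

Sorted descending: 63, 59, 57, 55, 47, 36, 32, 27, 23, 19, 14, 13, 10, 10, 9.
Put 63 GB in disk 1; 1 GB remain.
Put 59 GB in disk 2; 5 GB remain.
Put 57 GB in disk 3; 7 GB remain.
Put 55 GB in disk 4; 9 GB remain.
Put 47 GB in disk 5; 17 GB remain.
Put 36 GB in disk 6; 28 GB remain.
Put 32 GB in disk 7; 32 GB remain.
Put 27 GB in disk 6; 1 GB remain.
Put 23 GB in disk 7; 9 GB remain.
Put 19 GB in disk 8; 45 GB remain.
Put 14 GB in disk 5; 3 GB remain.
Put 13 GB in disk 8; 32 GB remain.
Put 10 GB in disk 8; 22 GB remain.
Put 10 GB in disk 8; 12 GB remain.
Put 9 GB in disk 4; 0 GB remain.
8 disks × 64 GB = 512 GB; used 474 GB; unused 38 GB.

38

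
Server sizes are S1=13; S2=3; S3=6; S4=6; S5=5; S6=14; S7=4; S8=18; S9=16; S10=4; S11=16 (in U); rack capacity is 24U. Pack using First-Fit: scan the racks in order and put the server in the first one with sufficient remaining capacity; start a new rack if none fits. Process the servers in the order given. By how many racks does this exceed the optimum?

1

First-Fit: [13,3,6] [6,5,4,4] [14] [18] [16] [16] → 6 racks.
Total size 105U; any packing needs at least ⌈105/24⌉ = 5 racks.
An optimal packing achieves that bound: [18,6] [16,6] [16,5,3] [14,4,4] [13] → 5 racks.
Excess: 6 − 5 = 1.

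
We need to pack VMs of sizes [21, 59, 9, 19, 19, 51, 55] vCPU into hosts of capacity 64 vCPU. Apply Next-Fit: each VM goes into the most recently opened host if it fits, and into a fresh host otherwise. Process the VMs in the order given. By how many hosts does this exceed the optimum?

Next-Fit: [21] [59] [9,19,19] [51] [55] → 5 hosts.
Total size 233 vCPU; any packing needs at least ⌈233/64⌉ = 4 hosts.
An optimal packing achieves that bound: [59] [55,9] [51] [21,19,19] → 4 hosts.
Excess: 5 − 4 = 1.

1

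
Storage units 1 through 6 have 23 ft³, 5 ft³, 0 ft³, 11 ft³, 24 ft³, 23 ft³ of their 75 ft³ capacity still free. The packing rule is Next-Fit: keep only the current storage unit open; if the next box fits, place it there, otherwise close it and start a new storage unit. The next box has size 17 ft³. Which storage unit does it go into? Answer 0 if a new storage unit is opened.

6

Next-Fit only looks at storage unit 6, which has 23 ft³ free.
17 ft³ fits there.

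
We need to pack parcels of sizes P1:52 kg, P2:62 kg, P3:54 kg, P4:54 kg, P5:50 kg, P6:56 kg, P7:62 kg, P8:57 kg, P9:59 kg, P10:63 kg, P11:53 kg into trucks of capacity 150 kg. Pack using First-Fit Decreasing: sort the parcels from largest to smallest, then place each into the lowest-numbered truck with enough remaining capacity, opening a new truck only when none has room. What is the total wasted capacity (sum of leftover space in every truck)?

278

Sorted descending: 63, 62, 62, 59, 57, 56, 54, 54, 53, 52, 50.
Put 63 kg in truck 1; 87 kg remain.
Put 62 kg in truck 1; 25 kg remain.
Put 62 kg in truck 2; 88 kg remain.
Put 59 kg in truck 2; 29 kg remain.
Put 57 kg in truck 3; 93 kg remain.
Put 56 kg in truck 3; 37 kg remain.
Put 54 kg in truck 4; 96 kg remain.
Put 54 kg in truck 4; 42 kg remain.
Put 53 kg in truck 5; 97 kg remain.
Put 52 kg in truck 5; 45 kg remain.
Put 50 kg in truck 6; 100 kg remain.
6 trucks × 150 kg = 900 kg; used 622 kg; unused 278 kg.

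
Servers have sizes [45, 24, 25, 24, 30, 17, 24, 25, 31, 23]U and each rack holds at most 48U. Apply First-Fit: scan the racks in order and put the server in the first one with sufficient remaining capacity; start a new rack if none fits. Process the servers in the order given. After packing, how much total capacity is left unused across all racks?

68

Put 45U in rack 1; 3U remain.
Put 24U in rack 2; 24U remain.
Put 25U in rack 3; 23U remain.
Put 24U in rack 2; 0U remain.
Put 30U in rack 4; 18U remain.
Put 17U in rack 3; 6U remain.
Put 24U in rack 5; 24U remain.
Put 25U in rack 6; 23U remain.
Put 31U in rack 7; 17U remain.
Put 23U in rack 5; 1U remain.
7 racks × 48U = 336U; used 268U; unused 68U.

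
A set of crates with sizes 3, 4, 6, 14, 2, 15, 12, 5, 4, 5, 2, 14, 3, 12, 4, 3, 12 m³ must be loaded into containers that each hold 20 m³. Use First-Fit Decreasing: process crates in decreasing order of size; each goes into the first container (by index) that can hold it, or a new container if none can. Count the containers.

7

Sorted descending: 15, 14, 14, 12, 12, 12, 6, 5, 5, 4, 4, 4, 3, 3, 3, 2, 2.
15 m³ → container 1 (remaining 5 m³)
14 m³ → container 2 (remaining 6 m³)
14 m³ → container 3 (remaining 6 m³)
12 m³ → container 4 (remaining 8 m³)
12 m³ → container 5 (remaining 8 m³)
12 m³ → container 6 (remaining 8 m³)
6 m³ → container 2 (remaining 0 m³)
5 m³ → container 1 (remaining 0 m³)
5 m³ → container 3 (remaining 1 m³)
4 m³ → container 4 (remaining 4 m³)
4 m³ → container 4 (remaining 0 m³)
4 m³ → container 5 (remaining 4 m³)
3 m³ → container 5 (remaining 1 m³)
3 m³ → container 6 (remaining 5 m³)
3 m³ → container 6 (remaining 2 m³)
2 m³ → container 6 (remaining 0 m³)
2 m³ → container 7 (remaining 18 m³)
Final containers: [15,5] [14,6] [14,5] [12,4,4] [12,4,3] [12,3,3,2] [2].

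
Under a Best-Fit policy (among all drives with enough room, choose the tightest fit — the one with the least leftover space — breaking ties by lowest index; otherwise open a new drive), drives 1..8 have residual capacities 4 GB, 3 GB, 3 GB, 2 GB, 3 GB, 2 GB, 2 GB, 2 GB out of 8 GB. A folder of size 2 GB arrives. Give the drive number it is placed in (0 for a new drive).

Drives with room: drive 1 (4 GB), drive 2 (3 GB), drive 3 (3 GB), drive 4 (2 GB), drive 5 (3 GB), drive 6 (2 GB), drive 7 (2 GB), drive 8 (2 GB).
Tightest fit is drive 4 with 2 GB free.

4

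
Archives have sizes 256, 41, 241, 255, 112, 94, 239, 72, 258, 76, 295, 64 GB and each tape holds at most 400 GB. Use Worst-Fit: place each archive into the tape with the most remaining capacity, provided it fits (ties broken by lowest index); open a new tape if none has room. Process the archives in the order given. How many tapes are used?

6 tapes

Put 256 GB in tape 1; 144 GB remain.
Put 41 GB in tape 1; 103 GB remain.
Put 241 GB in tape 2; 159 GB remain.
Put 255 GB in tape 3; 145 GB remain.
Put 112 GB in tape 2; 47 GB remain.
Put 94 GB in tape 3; 51 GB remain.
Put 239 GB in tape 4; 161 GB remain.
Put 72 GB in tape 4; 89 GB remain.
Put 258 GB in tape 5; 142 GB remain.
Put 76 GB in tape 5; 66 GB remain.
Put 295 GB in tape 6; 105 GB remain.
Put 64 GB in tape 6; 41 GB remain.
Final tapes: [256,41] [241,112] [255,94] [239,72] [258,76] [295,64].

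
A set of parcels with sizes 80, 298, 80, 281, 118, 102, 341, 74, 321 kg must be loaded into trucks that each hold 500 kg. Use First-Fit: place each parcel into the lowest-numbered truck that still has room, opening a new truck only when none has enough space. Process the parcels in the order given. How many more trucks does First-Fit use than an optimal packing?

0

First-Fit: [80,298,80] [281,118,74] [102,341] [321] → 4 trucks.
Total size 1695 kg; any packing needs at least ⌈1695/500⌉ = 4 trucks.
So 4 is already optimal.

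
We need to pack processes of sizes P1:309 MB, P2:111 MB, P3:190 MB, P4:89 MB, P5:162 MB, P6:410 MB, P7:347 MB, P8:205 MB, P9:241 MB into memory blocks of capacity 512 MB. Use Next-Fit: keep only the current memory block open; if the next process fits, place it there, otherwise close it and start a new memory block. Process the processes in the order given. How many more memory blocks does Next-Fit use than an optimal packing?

Next-Fit: [309,111] [190,89,162] [410] [347] [205,241] → 5 memory blocks.
Total size 2064 MB; any packing needs at least ⌈2064/512⌉ = 5 memory blocks.
So 5 is already optimal.

0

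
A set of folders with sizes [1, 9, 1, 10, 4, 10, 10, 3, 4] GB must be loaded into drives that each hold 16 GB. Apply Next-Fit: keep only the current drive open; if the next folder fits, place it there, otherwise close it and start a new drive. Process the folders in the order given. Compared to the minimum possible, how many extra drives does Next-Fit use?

Next-Fit: [1,9,1] [10,4] [10] [10,3] [4] → 5 drives.
Total size 52 GB; any packing needs at least ⌈52/16⌉ = 4 drives.
An optimal packing achieves that bound: [10,4,1,1] [10,4] [10,3] [9] → 4 drives.
Excess: 5 − 4 = 1.

1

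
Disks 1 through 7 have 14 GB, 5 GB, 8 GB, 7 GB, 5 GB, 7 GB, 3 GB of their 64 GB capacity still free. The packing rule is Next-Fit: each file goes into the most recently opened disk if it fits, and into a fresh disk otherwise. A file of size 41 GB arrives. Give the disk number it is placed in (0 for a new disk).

0

Next-Fit only looks at disk 7, which has 3 GB free.
41 GB does not fit, so a new disk is opened.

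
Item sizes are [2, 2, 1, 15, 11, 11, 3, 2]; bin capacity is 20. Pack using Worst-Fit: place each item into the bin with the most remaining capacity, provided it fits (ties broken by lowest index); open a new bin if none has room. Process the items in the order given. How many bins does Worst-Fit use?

2 → bin 1 (remaining 18)
2 → bin 1 (remaining 16)
1 → bin 1 (remaining 15)
15 → bin 1 (remaining 0)
11 → bin 2 (remaining 9)
11 → bin 3 (remaining 9)
3 → bin 2 (remaining 6)
2 → bin 3 (remaining 7)
Final bins: [2,2,1,15] [11,3] [11,2].

3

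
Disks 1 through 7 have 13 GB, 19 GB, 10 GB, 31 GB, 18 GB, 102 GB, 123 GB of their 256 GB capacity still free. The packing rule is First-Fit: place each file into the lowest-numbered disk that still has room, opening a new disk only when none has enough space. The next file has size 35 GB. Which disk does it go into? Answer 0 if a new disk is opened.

Disks with room: disk 6 (102 GB), disk 7 (123 GB).
The first with room is disk 6.

6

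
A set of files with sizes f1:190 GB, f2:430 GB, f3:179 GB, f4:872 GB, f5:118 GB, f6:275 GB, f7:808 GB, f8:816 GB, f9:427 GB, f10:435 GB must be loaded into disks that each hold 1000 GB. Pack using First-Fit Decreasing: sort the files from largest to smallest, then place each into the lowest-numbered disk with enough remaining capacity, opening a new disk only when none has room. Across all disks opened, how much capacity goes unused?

Sorted descending: 872, 816, 808, 435, 430, 427, 275, 190, 179, 118.
disk 1: place 872 GB, 128 GB left
disk 2: place 816 GB, 184 GB left
disk 3: place 808 GB, 192 GB left
disk 4: place 435 GB, 565 GB left
disk 4: place 430 GB, 135 GB left
disk 5: place 427 GB, 573 GB left
disk 5: place 275 GB, 298 GB left
disk 3: place 190 GB, 2 GB left
disk 2: place 179 GB, 5 GB left
disk 1: place 118 GB, 10 GB left
5 disks × 1000 GB = 5000 GB; used 4550 GB; unused 450 GB.

450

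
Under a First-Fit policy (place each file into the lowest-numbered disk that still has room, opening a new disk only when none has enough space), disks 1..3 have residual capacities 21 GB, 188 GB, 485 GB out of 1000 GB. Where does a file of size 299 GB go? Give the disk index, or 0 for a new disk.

3

Disks with room: disk 3 (485 GB).
The first with room is disk 3.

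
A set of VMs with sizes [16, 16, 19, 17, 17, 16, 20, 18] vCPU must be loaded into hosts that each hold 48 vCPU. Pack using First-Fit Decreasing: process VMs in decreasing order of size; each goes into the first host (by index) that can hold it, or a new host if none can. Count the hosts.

4 hosts

Sorted descending: 20, 19, 18, 17, 17, 16, 16, 16.
20 vCPU → host 1 (remaining 28 vCPU)
19 vCPU → host 1 (remaining 9 vCPU)
18 vCPU → host 2 (remaining 30 vCPU)
17 vCPU → host 2 (remaining 13 vCPU)
17 vCPU → host 3 (remaining 31 vCPU)
16 vCPU → host 3 (remaining 15 vCPU)
16 vCPU → host 4 (remaining 32 vCPU)
16 vCPU → host 4 (remaining 16 vCPU)
Final hosts: [20,19] [18,17] [17,16] [16,16].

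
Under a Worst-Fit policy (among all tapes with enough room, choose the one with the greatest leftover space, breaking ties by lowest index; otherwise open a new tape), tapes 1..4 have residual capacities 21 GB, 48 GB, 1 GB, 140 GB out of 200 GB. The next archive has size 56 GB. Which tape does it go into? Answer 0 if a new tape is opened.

4

Tapes with room: tape 4 (140 GB).
Most room is tape 4 with 140 GB free.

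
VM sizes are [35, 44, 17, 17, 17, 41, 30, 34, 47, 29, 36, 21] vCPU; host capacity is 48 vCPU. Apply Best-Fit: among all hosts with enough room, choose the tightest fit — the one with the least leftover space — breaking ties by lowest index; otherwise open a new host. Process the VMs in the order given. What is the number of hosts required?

10

Put 35 vCPU in host 1; 13 vCPU remain.
Put 44 vCPU in host 2; 4 vCPU remain.
Put 17 vCPU in host 3; 31 vCPU remain.
Put 17 vCPU in host 3; 14 vCPU remain.
Put 17 vCPU in host 4; 31 vCPU remain.
Put 41 vCPU in host 5; 7 vCPU remain.
Put 30 vCPU in host 4; 1 vCPU remain.
Put 34 vCPU in host 6; 14 vCPU remain.
Put 47 vCPU in host 7; 1 vCPU remain.
Put 29 vCPU in host 8; 19 vCPU remain.
Put 36 vCPU in host 9; 12 vCPU remain.
Put 21 vCPU in host 10; 27 vCPU remain.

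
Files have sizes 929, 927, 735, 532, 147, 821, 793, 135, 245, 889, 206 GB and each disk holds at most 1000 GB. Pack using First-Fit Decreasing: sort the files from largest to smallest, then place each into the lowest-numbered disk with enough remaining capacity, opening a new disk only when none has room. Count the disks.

Sorted descending: 929, 927, 889, 821, 793, 735, 532, 245, 206, 147, 135.
disk 1: place 929 GB, 71 GB left
disk 2: place 927 GB, 73 GB left
disk 3: place 889 GB, 111 GB left
disk 4: place 821 GB, 179 GB left
disk 5: place 793 GB, 207 GB left
disk 6: place 735 GB, 265 GB left
disk 7: place 532 GB, 468 GB left
disk 6: place 245 GB, 20 GB left
disk 5: place 206 GB, 1 GB left
disk 4: place 147 GB, 32 GB left
disk 7: place 135 GB, 333 GB left
Final disks: [929] [927] [889] [821,147] [793,206] [735,245] [532,135].

7 disks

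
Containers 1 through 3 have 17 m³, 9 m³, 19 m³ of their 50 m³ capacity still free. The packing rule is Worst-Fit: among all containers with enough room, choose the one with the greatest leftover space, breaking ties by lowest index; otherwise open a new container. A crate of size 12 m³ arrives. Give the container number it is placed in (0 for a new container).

3

Containers with room: container 1 (17 m³), container 3 (19 m³).
Most room is container 3 with 19 m³ free.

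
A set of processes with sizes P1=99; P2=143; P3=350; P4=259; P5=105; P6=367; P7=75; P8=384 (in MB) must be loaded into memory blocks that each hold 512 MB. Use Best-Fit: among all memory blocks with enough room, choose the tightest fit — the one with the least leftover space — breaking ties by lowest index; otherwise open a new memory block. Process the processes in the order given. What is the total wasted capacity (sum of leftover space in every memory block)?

266

P1 (99 MB) → memory block 1 (remaining 413 MB)
P2 (143 MB) → memory block 1 (remaining 270 MB)
P3 (350 MB) → memory block 2 (remaining 162 MB)
P4 (259 MB) → memory block 1 (remaining 11 MB)
P5 (105 MB) → memory block 2 (remaining 57 MB)
P6 (367 MB) → memory block 3 (remaining 145 MB)
P7 (75 MB) → memory block 3 (remaining 70 MB)
P8 (384 MB) → memory block 4 (remaining 128 MB)
4 memory blocks × 512 MB = 2048 MB; used 1782 MB; unused 266 MB.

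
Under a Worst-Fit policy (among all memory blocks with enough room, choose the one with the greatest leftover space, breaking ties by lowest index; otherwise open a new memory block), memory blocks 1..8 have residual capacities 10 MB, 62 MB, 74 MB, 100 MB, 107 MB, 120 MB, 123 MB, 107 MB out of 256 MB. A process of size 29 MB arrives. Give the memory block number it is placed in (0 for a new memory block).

7

Memory blocks with room: memory block 2 (62 MB), memory block 3 (74 MB), memory block 4 (100 MB), memory block 5 (107 MB), memory block 6 (120 MB), memory block 7 (123 MB), memory block 8 (107 MB).
Most room is memory block 7 with 123 MB free.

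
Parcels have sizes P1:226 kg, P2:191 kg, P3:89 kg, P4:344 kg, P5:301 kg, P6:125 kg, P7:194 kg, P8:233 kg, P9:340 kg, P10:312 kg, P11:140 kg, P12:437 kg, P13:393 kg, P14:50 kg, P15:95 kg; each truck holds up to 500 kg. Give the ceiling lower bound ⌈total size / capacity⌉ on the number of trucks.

Total size = 226 + 191 + 89 + 344 + 301 + 125 + 194 + 233 + 340 + 312 + 140 + 437 + 393 + 50 + 95 = 3470 kg.
⌈3470 / 500⌉ = 7.

7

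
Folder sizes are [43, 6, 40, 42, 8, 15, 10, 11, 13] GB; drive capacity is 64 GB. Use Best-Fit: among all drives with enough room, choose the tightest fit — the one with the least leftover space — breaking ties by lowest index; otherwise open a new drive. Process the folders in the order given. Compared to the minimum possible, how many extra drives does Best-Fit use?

1

Best-Fit: [43,6,8] [40,10,11] [42,15] [13] → 4 drives.
Total size 188 GB; any packing needs at least ⌈188/64⌉ = 3 drives.
An optimal packing achieves that bound: [43,15,6] [42,13,8] [40,11,10] → 3 drives.
Excess: 4 − 3 = 1.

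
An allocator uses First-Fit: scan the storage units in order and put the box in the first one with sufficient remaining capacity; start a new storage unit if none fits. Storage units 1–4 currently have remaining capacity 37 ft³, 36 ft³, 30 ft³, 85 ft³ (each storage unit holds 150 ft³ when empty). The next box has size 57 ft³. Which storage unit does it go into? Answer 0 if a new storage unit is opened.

Storage units with room: storage unit 4 (85 ft³).
The first with room is storage unit 4.

4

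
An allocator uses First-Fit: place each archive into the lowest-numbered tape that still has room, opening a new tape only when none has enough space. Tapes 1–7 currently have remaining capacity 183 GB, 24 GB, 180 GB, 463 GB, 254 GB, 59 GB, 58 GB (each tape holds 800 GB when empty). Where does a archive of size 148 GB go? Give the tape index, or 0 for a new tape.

Tapes with room: tape 1 (183 GB), tape 3 (180 GB), tape 4 (463 GB), tape 5 (254 GB).
The first with room is tape 1.

1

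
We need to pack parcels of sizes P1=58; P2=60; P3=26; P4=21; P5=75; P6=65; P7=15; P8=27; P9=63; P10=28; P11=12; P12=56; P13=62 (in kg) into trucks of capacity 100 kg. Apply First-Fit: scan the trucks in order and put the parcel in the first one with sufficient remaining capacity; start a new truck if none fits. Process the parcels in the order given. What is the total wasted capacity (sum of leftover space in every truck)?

Put P1 (58 kg) in truck 1; 42 kg remain.
Put P2 (60 kg) in truck 2; 40 kg remain.
Put P3 (26 kg) in truck 1; 16 kg remain.
Put P4 (21 kg) in truck 2; 19 kg remain.
Put P5 (75 kg) in truck 3; 25 kg remain.
Put P6 (65 kg) in truck 4; 35 kg remain.
Put P7 (15 kg) in truck 1; 1 kg remain.
Put P8 (27 kg) in truck 4; 8 kg remain.
Put P9 (63 kg) in truck 5; 37 kg remain.
Put P10 (28 kg) in truck 5; 9 kg remain.
Put P11 (12 kg) in truck 2; 7 kg remain.
Put P12 (56 kg) in truck 6; 44 kg remain.
Put P13 (62 kg) in truck 7; 38 kg remain.
7 trucks × 100 kg = 700 kg; used 568 kg; unused 132 kg.

132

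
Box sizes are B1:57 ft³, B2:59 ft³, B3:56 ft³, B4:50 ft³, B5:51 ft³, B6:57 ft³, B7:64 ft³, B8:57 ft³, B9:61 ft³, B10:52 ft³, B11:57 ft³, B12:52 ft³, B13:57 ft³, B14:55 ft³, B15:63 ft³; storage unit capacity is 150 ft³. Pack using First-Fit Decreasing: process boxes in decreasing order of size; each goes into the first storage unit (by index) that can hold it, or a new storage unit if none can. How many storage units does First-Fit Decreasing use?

8

Sorted descending: 64, 63, 61, 59, 57, 57, 57, 57, 57, 56, 55, 52, 52, 51, 50.
Put 64 ft³ in storage unit 1; 86 ft³ remain.
Put 63 ft³ in storage unit 1; 23 ft³ remain.
Put 61 ft³ in storage unit 2; 89 ft³ remain.
Put 59 ft³ in storage unit 2; 30 ft³ remain.
Put 57 ft³ in storage unit 3; 93 ft³ remain.
Put 57 ft³ in storage unit 3; 36 ft³ remain.
Put 57 ft³ in storage unit 4; 93 ft³ remain.
Put 57 ft³ in storage unit 4; 36 ft³ remain.
Put 57 ft³ in storage unit 5; 93 ft³ remain.
Put 56 ft³ in storage unit 5; 37 ft³ remain.
Put 55 ft³ in storage unit 6; 95 ft³ remain.
Put 52 ft³ in storage unit 6; 43 ft³ remain.
Put 52 ft³ in storage unit 7; 98 ft³ remain.
Put 51 ft³ in storage unit 7; 47 ft³ remain.
Put 50 ft³ in storage unit 8; 100 ft³ remain.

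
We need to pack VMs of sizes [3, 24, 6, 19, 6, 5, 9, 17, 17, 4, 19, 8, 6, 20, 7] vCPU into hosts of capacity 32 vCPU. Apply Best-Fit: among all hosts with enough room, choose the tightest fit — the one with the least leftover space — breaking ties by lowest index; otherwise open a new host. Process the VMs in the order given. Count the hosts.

6

3 vCPU → host 1 (remaining 29 vCPU)
24 vCPU → host 1 (remaining 5 vCPU)
6 vCPU → host 2 (remaining 26 vCPU)
19 vCPU → host 2 (remaining 7 vCPU)
6 vCPU → host 2 (remaining 1 vCPU)
5 vCPU → host 1 (remaining 0 vCPU)
9 vCPU → host 3 (remaining 23 vCPU)
17 vCPU → host 3 (remaining 6 vCPU)
17 vCPU → host 4 (remaining 15 vCPU)
4 vCPU → host 3 (remaining 2 vCPU)
19 vCPU → host 5 (remaining 13 vCPU)
8 vCPU → host 5 (remaining 5 vCPU)
6 vCPU → host 4 (remaining 9 vCPU)
20 vCPU → host 6 (remaining 12 vCPU)
7 vCPU → host 4 (remaining 2 vCPU)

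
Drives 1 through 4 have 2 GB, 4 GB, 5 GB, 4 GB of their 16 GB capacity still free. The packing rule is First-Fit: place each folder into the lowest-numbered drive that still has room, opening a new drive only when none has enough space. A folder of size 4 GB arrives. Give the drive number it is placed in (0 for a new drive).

Drives with room: drive 2 (4 GB), drive 3 (5 GB), drive 4 (4 GB).
The first with room is drive 2.

2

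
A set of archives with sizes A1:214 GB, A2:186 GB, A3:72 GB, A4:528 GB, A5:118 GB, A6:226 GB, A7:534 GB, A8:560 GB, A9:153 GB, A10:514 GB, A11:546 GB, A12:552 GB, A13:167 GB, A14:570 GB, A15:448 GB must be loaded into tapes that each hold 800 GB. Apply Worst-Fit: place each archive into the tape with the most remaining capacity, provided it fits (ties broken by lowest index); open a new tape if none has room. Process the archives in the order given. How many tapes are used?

9 tapes

tape 1: place A1 (214 GB), 586 GB left
tape 1: place A2 (186 GB), 400 GB left
tape 1: place A3 (72 GB), 328 GB left
tape 2: place A4 (528 GB), 272 GB left
tape 1: place A5 (118 GB), 210 GB left
tape 2: place A6 (226 GB), 46 GB left
tape 3: place A7 (534 GB), 266 GB left
tape 4: place A8 (560 GB), 240 GB left
tape 3: place A9 (153 GB), 113 GB left
tape 5: place A10 (514 GB), 286 GB left
tape 6: place A11 (546 GB), 254 GB left
tape 7: place A12 (552 GB), 248 GB left
tape 5: place A13 (167 GB), 119 GB left
tape 8: place A14 (570 GB), 230 GB left
tape 9: place A15 (448 GB), 352 GB left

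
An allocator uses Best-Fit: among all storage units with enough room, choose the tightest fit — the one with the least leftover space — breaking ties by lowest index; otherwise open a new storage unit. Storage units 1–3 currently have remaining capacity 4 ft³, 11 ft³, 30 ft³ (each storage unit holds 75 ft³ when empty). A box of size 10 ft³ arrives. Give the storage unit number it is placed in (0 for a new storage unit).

2

Storage units with room: storage unit 2 (11 ft³), storage unit 3 (30 ft³).
Tightest fit is storage unit 2 with 11 ft³ free.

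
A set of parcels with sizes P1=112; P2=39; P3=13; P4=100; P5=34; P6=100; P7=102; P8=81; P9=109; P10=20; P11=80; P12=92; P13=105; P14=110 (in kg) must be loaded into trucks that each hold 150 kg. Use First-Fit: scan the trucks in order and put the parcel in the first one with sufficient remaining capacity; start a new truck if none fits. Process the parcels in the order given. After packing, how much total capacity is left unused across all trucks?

P1 (112 kg) → truck 1 (remaining 38 kg)
P2 (39 kg) → truck 2 (remaining 111 kg)
P3 (13 kg) → truck 1 (remaining 25 kg)
P4 (100 kg) → truck 2 (remaining 11 kg)
P5 (34 kg) → truck 3 (remaining 116 kg)
P6 (100 kg) → truck 3 (remaining 16 kg)
P7 (102 kg) → truck 4 (remaining 48 kg)
P8 (81 kg) → truck 5 (remaining 69 kg)
P9 (109 kg) → truck 6 (remaining 41 kg)
P10 (20 kg) → truck 1 (remaining 5 kg)
P11 (80 kg) → truck 7 (remaining 70 kg)
P12 (92 kg) → truck 8 (remaining 58 kg)
P13 (105 kg) → truck 9 (remaining 45 kg)
P14 (110 kg) → truck 10 (remaining 40 kg)
10 trucks × 150 kg = 1500 kg; used 1097 kg; unused 403 kg.

403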